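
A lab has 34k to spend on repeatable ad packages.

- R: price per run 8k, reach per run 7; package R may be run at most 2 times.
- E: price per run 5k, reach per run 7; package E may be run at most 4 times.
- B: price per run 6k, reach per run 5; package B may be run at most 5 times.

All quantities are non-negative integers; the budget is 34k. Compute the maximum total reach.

40

E has the best ratio (7/5); taking only E gives at most 4×7 = 28 (stopped by the supply cap of 4).
Mixing does better — 1×R, 4×E, and 1×B: price 34 ≤ 34, reach 1·7 + 4·7 + 1·5 = 40.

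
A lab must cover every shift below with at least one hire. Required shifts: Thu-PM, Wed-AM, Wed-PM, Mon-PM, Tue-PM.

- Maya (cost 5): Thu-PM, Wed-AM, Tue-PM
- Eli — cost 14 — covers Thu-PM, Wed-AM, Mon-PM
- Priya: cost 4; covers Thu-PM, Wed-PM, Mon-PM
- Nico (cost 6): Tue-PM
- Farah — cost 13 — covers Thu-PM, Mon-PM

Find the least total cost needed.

9

Choose Maya and Priya: together they cover Thu-PM, Wed-AM, Wed-PM, Mon-PM, Tue-PM — every shift.
Total cost: 5 + 4 = 9.
No cover costs less than 9.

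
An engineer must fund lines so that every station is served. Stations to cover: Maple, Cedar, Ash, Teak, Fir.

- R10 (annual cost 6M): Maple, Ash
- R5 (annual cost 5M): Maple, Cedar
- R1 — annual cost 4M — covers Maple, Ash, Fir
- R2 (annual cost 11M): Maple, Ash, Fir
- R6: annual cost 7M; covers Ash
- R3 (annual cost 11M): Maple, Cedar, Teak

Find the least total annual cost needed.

15

The greedy cost-per-new-station heuristic would pick R1, R5, and R3 for 20, but a cheaper cover exists.
Choose R1 and R3: together they cover Maple, Cedar, Ash, Teak, Fir — every station.
Total annual cost: 4 + 11 = 15.
No cover costs less than 15.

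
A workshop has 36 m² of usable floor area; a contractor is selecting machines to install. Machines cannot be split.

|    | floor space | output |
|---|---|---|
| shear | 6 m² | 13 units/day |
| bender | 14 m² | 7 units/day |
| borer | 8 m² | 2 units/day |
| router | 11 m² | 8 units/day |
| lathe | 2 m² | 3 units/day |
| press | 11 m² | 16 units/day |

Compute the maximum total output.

40

This is an integer program with binary decision variables.
Allowing fractional choices, the relaxed optimum would be about 43.0, but machines are indivisible.
shear + router + lathe + press: floor space 6 + 11 + 2 + 11 = 30 ≤ 36, output 13 + 8 + 3 + 16 = 40.
shear + bender + lathe + press: floor space 6 + 14 + 2 + 11 = 33 ≤ 36, output 13 + 7 + 3 + 16 = 39.
Best is shear, router, lathe, and press with total output 40.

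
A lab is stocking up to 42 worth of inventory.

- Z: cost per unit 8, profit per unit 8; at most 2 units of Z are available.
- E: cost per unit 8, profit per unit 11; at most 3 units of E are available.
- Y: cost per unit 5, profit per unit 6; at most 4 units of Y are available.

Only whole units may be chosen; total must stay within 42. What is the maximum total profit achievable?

53

This is a bounded integer knapsack.
3×E and 3×Y: cost 39 ≤ 42, profit 3·11 + 3·6 = 51.
1×Z, 3×E, and 2×Y: cost 42 ≤ 42, profit 1·8 + 3·11 + 2·6 = 53.
Best is 53.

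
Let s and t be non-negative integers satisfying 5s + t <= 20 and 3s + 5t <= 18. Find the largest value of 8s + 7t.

The continuous relaxation peaks at (3.73, 1.36) with value 39.36; rounding to a feasible lattice point costs some objective.
(s,t)=(4,0): 5·4+1·0=20≤20, 3·4+5·0=12≤18, objective 32.
(s,t)=(3,1): 5·3+1·1=16≤20, 3·3+5·1=14≤18, objective 31.
The best lattice point is (4,0), giving 32.

32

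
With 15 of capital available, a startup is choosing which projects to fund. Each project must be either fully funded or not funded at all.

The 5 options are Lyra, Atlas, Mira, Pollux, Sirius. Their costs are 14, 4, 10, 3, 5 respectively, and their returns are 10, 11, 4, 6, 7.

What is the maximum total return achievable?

24

This is an integer program with binary decision variables.
Allowing fractional choices, the relaxed optimum would be about 26.1, but projects are indivisible.
Atlas + Pollux + Sirius: cost 4 + 3 + 5 = 12 ≤ 15, return 11 + 6 + 7 = 24.
Atlas + Sirius: cost 4 + 5 = 9 ≤ 15, return 11 + 7 = 18.
Best is Atlas, Pollux, and Sirius with total return 24.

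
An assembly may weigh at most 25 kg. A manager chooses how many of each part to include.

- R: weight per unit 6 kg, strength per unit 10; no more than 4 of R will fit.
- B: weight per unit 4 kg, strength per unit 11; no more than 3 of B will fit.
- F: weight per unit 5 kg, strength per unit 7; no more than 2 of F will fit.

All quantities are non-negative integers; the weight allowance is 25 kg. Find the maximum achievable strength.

Take 2×R and 3×B: weight 24 ≤ 25, strength 2·10 + 3·11 = 53.
B has the best ratio (11/4) and is taken to its limit of 3; remaining capacity is filled optimally with the others.

53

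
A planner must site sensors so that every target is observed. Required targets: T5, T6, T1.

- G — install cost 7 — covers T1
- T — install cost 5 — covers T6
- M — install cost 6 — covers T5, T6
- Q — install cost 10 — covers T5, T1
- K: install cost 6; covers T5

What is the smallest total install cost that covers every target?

13

Choose G and M: together they cover T5, T6, T1 — every target.
Total install cost: 7 + 6 = 13.
No cover costs less than 13.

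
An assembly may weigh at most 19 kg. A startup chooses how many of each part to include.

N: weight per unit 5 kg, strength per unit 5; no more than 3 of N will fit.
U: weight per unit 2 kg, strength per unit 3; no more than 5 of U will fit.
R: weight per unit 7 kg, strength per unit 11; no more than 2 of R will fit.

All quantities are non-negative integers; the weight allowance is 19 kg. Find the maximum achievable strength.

28

This is a bounded integer knapsack.
R has the best ratio (11/7); taking only R gives at most 2×11 = 22 (stopped by the weight limit).
Mixing does better — 2×U and 2×R: weight 18 ≤ 19, strength 2·3 + 2·11 = 28.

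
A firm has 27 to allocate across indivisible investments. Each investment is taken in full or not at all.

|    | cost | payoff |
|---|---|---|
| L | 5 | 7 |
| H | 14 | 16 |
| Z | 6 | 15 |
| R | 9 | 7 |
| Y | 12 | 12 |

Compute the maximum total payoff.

Take L, H, and Z: cost 5 + 14 + 6 = 25 ≤ 27, payoff 7 + 16 + 15 = 38.
No other feasible combination does better.

38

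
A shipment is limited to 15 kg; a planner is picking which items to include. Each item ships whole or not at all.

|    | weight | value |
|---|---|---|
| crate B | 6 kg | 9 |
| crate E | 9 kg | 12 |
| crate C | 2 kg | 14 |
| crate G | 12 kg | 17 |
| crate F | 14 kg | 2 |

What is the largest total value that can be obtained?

31

crate C + crate G: weight 2 + 12 = 14 ≤ 15, value 14 + 17 = 31.
crate E + crate C: weight 9 + 2 = 11 ≤ 15, value 12 + 14 = 26.
crate B + crate C: weight 6 + 2 = 8 ≤ 15, value 9 + 14 = 23.
Best is crate C and crate G with total value 31.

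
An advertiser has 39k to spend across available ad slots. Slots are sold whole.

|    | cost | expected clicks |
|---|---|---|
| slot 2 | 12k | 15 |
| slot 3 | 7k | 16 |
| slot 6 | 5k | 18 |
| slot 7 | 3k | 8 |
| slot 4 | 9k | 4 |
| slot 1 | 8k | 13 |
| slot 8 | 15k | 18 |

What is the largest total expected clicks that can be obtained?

73

Take slot 3, slot 6, slot 7, slot 1, and slot 8: cost 7 + 5 + 3 + 8 + 15 = 38 ≤ 39, expected clicks 16 + 18 + 8 + 13 + 18 = 73.
No other feasible combination does better.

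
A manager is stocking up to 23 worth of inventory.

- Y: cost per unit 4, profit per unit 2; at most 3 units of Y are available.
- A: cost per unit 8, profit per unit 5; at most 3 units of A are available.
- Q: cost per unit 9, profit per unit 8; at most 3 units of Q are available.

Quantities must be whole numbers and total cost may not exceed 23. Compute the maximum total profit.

18

Take 1×Y and 2×Q: cost 22 ≤ 23, profit 1·2 + 2·8 = 18.
No other integer combination yields more.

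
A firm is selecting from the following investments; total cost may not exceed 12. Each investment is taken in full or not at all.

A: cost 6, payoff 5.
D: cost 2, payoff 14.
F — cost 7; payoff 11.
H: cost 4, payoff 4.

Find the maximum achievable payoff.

Allowing fractional choices, the relaxed optimum would be about 28.0, but investments are indivisible.
D + F: cost 2 + 7 = 9 ≤ 12, payoff 14 + 11 = 25.
A + D + H: cost 6 + 2 + 4 = 12 ≤ 12, payoff 5 + 14 + 4 = 23.
Best is D and F with total payoff 25.

25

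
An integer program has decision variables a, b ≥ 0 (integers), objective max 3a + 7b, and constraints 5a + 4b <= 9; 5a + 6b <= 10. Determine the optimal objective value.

7

Relaxing integrality, the LP optimum is 11.67 at (a,b) = (0, 1.67), which is not an integer point.
(a,b)=(0,1): 5·0+4·1=4≤9, 5·0+6·1=6≤10, objective 7.
(a,b)=(1,0): 5·1+4·0=5≤9, 5·1+6·0=5≤10, objective 3.
(a,b)=(0,0): 5·0+4·0=0≤9, 5·0+6·0=0≤10, objective 0.
Maximum is 7 at (a,b)=(0,1).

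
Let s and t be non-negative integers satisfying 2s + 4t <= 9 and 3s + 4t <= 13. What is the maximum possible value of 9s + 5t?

(s,t)=(4,0): 2·4+4·0=8≤9, 3·4+4·0=12≤13, objective 36.
(s,t)=(3,0): 2·3+4·0=6≤9, 3·3+4·0=9≤13, objective 27.
Maximum is 36 at (s,t)=(4,0).

36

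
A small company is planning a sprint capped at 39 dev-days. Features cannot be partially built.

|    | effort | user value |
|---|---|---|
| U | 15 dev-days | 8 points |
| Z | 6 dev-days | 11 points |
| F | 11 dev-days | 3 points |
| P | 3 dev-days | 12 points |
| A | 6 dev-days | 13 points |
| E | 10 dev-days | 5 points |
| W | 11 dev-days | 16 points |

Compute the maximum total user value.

Take Z, P, A, E, and W: effort 6 + 3 + 6 + 10 + 11 = 36 ≤ 39, user value 11 + 12 + 13 + 5 + 16 = 57.
No other feasible combination does better.

57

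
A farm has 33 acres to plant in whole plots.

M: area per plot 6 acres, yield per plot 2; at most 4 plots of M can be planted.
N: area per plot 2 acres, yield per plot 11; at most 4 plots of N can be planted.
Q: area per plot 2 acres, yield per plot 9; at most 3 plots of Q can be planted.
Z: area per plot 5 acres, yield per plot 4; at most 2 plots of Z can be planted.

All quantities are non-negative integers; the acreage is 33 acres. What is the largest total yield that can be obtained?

81

4×N, 3×Q, and 2×Z: area 24 ≤ 33, yield 4·11 + 3·9 + 2·4 = 79.
1×M, 4×N, 3×Q, and 2×Z: area 30 ≤ 33, yield 1·2 + 4·11 + 3·9 + 2·4 = 81.
Best is 81.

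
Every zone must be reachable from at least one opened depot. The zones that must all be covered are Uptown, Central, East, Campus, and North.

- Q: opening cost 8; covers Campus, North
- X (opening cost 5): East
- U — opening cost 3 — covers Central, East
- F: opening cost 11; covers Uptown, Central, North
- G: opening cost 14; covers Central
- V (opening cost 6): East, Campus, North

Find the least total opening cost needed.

17

The greedy cost-per-new-zone heuristic would pick U, V, and F for 20, but a cheaper cover exists.
Choose F and V: together they cover Uptown, Central, East, Campus, North — every zone.
Total opening cost: 11 + 6 = 17.
No cover costs less than 17.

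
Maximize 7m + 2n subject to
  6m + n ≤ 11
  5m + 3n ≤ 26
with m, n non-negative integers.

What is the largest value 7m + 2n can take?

The continuous relaxation peaks at (0.538, 7.77) with value 19.31; rounding to a feasible lattice point costs some objective.
(m,n)=(1,5) is feasible, giving 17.
(m,n)=(0,8) is feasible, giving 16.
(m,n)=(1,4) is feasible, giving 15.
(m,n)=(0,7) is feasible, giving 14.
No feasible integer point exceeds 17.

17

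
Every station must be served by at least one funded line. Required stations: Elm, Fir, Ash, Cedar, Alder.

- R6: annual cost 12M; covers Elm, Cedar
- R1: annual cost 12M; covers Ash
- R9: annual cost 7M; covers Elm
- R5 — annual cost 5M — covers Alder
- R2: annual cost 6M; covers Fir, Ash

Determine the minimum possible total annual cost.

Choose R6, R5, and R2: together they cover Elm, Fir, Ash, Cedar, Alder — every station.
Total annual cost: 12 + 5 + 6 = 23.
No cover costs less than 23.

23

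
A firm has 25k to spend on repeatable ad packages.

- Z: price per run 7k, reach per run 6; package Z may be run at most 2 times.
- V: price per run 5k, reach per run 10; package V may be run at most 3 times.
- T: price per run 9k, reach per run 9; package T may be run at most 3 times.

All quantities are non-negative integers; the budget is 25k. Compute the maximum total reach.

39

This is a bounded integer knapsack.
1×Z and 3×V: price 22 ≤ 25, reach 1·6 + 3·10 = 36.
3×V and 1×T: price 24 ≤ 25, reach 3·10 + 1·9 = 39.
Best is 39.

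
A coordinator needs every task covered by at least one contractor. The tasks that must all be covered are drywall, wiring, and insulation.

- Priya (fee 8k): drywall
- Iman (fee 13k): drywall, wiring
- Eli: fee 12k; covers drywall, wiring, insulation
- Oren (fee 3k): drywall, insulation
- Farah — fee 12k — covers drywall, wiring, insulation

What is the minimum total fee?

Eli alone covers drywall, wiring, insulation — every task.
Total fee: 12.

12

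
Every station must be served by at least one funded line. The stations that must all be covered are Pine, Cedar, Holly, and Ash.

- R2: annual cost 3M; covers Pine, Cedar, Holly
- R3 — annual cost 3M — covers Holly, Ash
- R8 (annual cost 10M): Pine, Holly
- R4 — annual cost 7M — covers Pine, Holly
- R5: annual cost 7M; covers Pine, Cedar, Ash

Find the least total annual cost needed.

Choose R2 and R3: together they cover Pine, Cedar, Holly, Ash — every station.
Total annual cost: 3 + 3 = 6.

6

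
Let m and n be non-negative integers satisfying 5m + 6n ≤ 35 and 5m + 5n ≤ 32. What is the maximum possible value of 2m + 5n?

(m,n)=(1,5) is feasible, giving 27.
(m,n)=(0,5) is feasible, giving 25.
(m,n)=(2,4) is feasible, giving 24.
Maximum is 27 at (m,n)=(1,5).

27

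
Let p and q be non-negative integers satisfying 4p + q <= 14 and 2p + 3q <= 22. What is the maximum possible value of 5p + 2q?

(p,q)=(2,6): 4·2+1·6=14≤14, 2·2+3·6=22≤22, objective 22.
(p,q)=(2,5): 4·2+1·5=13≤14, 2·2+3·5=19≤22, objective 20.
(p,q)=(1,6): 4·1+1·6=10≤14, 2·1+3·6=20≤22, objective 17.
No feasible integer point exceeds 22.

22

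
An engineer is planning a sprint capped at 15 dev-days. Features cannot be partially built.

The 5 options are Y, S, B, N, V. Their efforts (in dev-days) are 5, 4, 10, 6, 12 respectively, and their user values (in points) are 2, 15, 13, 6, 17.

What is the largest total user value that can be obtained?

Allowing fractional choices, the relaxed optimum would be about 30.6, but features are indivisible.
Y + S + N: effort 5 + 4 + 6 = 15 ≤ 15, user value 2 + 15 + 6 = 23.
S + N: effort 4 + 6 = 10 ≤ 15, user value 15 + 6 = 21.
S + B: effort 4 + 10 = 14 ≤ 15, user value 15 + 13 = 28.
Best is S and B with total user value 28.

28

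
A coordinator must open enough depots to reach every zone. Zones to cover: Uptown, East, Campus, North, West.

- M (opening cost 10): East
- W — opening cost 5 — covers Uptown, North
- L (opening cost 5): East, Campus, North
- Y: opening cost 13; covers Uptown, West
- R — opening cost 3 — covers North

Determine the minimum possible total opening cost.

18

Choose L and Y: together they cover Uptown, East, Campus, North, West — every zone.
Total opening cost: 5 + 13 = 18.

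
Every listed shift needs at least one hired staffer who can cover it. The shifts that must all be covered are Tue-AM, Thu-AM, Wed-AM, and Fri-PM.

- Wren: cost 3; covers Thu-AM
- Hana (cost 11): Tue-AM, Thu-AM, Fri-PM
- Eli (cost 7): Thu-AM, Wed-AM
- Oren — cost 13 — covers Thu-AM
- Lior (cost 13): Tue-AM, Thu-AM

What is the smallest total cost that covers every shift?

18

Choose Hana and Eli: together they cover Tue-AM, Thu-AM, Wed-AM, Fri-PM — every shift.
Total cost: 11 + 7 = 18.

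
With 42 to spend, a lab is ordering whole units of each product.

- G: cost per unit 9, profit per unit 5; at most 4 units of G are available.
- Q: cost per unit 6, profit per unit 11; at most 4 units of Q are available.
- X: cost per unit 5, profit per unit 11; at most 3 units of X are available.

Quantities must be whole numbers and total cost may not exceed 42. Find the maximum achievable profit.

This is a bounded integer knapsack.
Take 4×Q and 3×X: cost 39 ≤ 42, profit 4·11 + 3·11 = 77.
X has the best ratio (11/5) and is taken to its limit of 3; remaining capacity is filled optimally with the others.

77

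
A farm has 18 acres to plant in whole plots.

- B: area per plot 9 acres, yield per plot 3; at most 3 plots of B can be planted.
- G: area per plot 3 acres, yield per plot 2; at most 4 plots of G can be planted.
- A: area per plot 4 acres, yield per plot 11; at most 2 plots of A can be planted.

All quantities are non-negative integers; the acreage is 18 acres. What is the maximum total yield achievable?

28

2×G and 2×A: area 14 ≤ 18, yield 2·2 + 2·11 = 26.
3×G and 2×A: area 17 ≤ 18, yield 3·2 + 2·11 = 28.
Best is 28.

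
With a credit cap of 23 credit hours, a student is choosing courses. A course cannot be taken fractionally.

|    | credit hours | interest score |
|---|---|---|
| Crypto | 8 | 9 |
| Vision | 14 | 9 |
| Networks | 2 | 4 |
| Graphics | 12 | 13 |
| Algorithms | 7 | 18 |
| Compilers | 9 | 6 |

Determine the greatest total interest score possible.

Take Networks, Graphics, and Algorithms: credit hours 2 + 12 + 7 = 21 ≤ 23, interest score 4 + 13 + 18 = 35.
No other feasible combination does better.

35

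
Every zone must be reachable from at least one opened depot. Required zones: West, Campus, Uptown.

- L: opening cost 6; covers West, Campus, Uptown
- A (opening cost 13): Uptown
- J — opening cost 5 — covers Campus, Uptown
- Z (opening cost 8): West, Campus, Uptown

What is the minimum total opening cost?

6

This is an integer covering problem.
L alone covers West, Campus, Uptown — every zone.
Total opening cost: 6.
No cover costs less than 6.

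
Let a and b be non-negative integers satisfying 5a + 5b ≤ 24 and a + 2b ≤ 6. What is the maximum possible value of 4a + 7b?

The continuous relaxation peaks at (3.6, 1.2) with value 22.80; rounding to a feasible lattice point costs some objective.
(a,b)=(2,2) is feasible, giving 22.
(a,b)=(3,1) is feasible, giving 19.
(a,b)=(1,2) is feasible, giving 18.
(a,b)=(4,0) is feasible, giving 16.
The best lattice point is (2,2), giving 22.

22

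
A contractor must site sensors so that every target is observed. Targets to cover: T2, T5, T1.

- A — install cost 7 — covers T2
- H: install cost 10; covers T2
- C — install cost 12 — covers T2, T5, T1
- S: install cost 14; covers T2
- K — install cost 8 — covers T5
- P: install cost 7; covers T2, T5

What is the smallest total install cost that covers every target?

The greedy cost-per-new-target heuristic would pick P and C for 19, but a cheaper cover exists.
C alone covers T2, T5, T1 — every target.
Total install cost: 12.
No cover costs less than 12.

12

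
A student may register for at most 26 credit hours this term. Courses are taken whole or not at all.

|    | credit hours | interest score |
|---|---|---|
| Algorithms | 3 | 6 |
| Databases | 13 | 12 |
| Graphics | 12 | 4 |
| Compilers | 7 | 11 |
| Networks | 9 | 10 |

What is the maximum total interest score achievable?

29

Treat it as a binary knapsack problem.
Allowing fractional choices, the relaxed optimum would be about 33.5, but courses are indivisible.
Algorithms + Databases + Networks: credit hours 3 + 13 + 9 = 25 ≤ 26, interest score 6 + 12 + 10 = 28.
Algorithms + Compilers + Networks: credit hours 3 + 7 + 9 = 19 ≤ 26, interest score 6 + 11 + 10 = 27.
Algorithms + Databases + Compilers: credit hours 3 + 13 + 7 = 23 ≤ 26, interest score 6 + 12 + 11 = 29.
Best is Algorithms, Databases, and Compilers with total interest score 29.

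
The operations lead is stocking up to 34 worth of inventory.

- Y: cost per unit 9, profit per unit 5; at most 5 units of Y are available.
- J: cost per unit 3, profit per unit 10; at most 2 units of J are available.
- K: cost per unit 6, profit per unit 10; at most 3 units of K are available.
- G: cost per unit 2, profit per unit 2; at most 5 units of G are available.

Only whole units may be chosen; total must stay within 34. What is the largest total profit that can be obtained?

60

This is a bounded integer knapsack.
J has the best ratio (10/3); taking only J gives at most 2×10 = 20 (stopped by the supply cap of 2).
Mixing does better — 2×J, 3×K, and 5×G: cost 34 ≤ 34, profit 2·10 + 3·10 + 5·2 = 60.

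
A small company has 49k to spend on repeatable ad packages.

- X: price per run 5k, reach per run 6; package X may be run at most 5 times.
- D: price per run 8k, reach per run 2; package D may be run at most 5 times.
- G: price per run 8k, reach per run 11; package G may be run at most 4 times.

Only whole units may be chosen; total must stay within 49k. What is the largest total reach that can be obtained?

5×X and 3×G: price 49 ≤ 49, reach 5·6 + 3·11 = 63.
3×X and 4×G: price 47 ≤ 49, reach 3·6 + 4·11 = 62.
Best is 63.

63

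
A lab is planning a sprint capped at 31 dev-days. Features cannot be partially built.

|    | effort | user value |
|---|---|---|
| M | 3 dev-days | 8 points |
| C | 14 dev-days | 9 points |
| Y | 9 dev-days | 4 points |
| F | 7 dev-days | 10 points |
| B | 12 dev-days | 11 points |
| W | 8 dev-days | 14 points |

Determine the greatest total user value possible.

43

This is a 0-1 knapsack instance.
Allowing fractional choices, the relaxed optimum would be about 43.6, but features are indivisible.
F + B + W: effort 7 + 12 + 8 = 27 ≤ 31, user value 10 + 11 + 14 = 35.
M + F + B + W: effort 3 + 7 + 12 + 8 = 30 ≤ 31, user value 8 + 10 + 11 + 14 = 43.
M + Y + F + W: effort 3 + 9 + 7 + 8 = 27 ≤ 31, user value 8 + 4 + 10 + 14 = 36.
Best is M, F, B, and W with total user value 43.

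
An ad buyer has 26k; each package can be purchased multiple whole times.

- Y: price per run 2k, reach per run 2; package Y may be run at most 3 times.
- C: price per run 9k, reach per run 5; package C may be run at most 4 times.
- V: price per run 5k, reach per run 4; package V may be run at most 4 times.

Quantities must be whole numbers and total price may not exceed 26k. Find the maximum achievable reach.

22

Take 3×Y and 4×V: price 26 ≤ 26, reach 3·2 + 4·4 = 22.
Y has the best ratio (2/2) and is taken to its limit of 3; remaining capacity is filled optimally with the others.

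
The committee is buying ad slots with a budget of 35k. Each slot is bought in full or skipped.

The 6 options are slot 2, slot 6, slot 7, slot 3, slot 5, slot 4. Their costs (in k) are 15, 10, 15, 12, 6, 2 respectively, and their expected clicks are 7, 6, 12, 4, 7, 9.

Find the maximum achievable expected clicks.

34

slot 6 + slot 7 + slot 5 + slot 4: cost 10 + 15 + 6 + 2 = 33 ≤ 35, expected clicks 6 + 12 + 7 + 9 = 34.
slot 7 + slot 3 + slot 5 + slot 4: cost 15 + 12 + 6 + 2 = 35 ≤ 35, expected clicks 12 + 4 + 7 + 9 = 32.
Best is slot 6, slot 7, slot 5, and slot 4 with total expected clicks 34.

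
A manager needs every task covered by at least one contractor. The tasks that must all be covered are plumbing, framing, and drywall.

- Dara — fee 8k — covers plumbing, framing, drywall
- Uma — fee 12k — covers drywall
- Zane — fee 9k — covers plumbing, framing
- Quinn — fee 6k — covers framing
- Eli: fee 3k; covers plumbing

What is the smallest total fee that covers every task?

8

This is a weighted set-cover instance.
Dara alone covers plumbing, framing, drywall — every task.
Total fee: 8.
No cover costs less than 8.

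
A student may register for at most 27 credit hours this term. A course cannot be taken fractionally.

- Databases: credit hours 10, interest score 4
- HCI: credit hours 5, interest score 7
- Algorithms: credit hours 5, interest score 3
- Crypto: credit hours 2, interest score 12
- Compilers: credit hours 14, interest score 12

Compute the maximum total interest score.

Take HCI, Algorithms, Crypto, and Compilers: credit hours 5 + 5 + 2 + 14 = 26 ≤ 27, interest score 7 + 3 + 12 + 12 = 34.
No other feasible combination does better.

34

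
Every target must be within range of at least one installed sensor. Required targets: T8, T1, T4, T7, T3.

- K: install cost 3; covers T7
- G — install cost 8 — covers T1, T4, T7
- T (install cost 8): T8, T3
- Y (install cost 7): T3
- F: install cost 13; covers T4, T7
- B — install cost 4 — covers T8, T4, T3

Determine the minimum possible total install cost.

This is an integer covering problem.
The greedy cost-per-new-target heuristic would pick B, K, and G for 15, but a cheaper cover exists.
Choose G and B: together they cover T8, T1, T4, T7, T3 — every target.
Total install cost: 8 + 4 = 12.
No cover costs less than 12.

12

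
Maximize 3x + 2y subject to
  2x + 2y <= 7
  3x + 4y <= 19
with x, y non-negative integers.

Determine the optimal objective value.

9

(x,y)=(3,0): 2·3+2·0=6≤7, 3·3+4·0=9≤19, objective 9.
(x,y)=(2,1): 2·2+2·1=6≤7, 3·2+4·1=10≤19, objective 8.
No feasible integer point exceeds 9.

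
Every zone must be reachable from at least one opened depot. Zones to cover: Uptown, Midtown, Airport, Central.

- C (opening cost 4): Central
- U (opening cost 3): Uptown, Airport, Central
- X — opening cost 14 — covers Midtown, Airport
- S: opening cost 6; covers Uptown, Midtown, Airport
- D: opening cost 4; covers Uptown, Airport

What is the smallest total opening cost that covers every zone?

This is a weighted set-cover instance.
Choose U and S: together they cover Uptown, Midtown, Airport, Central — every zone.
Total opening cost: 3 + 6 = 9.
No cover costs less than 9.

9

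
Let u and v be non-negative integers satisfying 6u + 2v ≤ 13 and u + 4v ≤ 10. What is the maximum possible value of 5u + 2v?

The continuous relaxation peaks at (1.45, 2.14) with value 11.55; rounding to a feasible lattice point costs some objective.
(u,v)=(2,0): 6·2+2·0=12≤13, 1·2+4·0=2≤10, objective 10.
(u,v)=(1,2): 6·1+2·2=10≤13, 1·1+4·2=9≤10, objective 9.
(u,v)=(1,1): 6·1+2·1=8≤13, 1·1+4·1=5≤10, objective 7.
The best lattice point is (2,0), giving 10.

10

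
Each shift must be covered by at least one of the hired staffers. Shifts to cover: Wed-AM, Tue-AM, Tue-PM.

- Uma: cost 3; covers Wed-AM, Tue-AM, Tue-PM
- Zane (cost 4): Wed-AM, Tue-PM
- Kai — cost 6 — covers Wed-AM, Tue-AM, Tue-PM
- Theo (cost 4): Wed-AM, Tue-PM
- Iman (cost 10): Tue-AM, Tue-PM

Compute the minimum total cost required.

3

Uma alone covers Wed-AM, Tue-AM, Tue-PM — every shift.
Total cost: 3.
No cover costs less than 3.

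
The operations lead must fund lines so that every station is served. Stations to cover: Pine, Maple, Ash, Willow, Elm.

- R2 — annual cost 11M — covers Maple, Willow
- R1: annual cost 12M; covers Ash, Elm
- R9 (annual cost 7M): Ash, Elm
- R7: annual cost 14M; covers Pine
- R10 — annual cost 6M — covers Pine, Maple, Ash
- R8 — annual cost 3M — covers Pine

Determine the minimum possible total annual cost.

This is a weighted set-cover instance.
The greedy cost-per-new-station heuristic would pick R10, R9, and R2 for 24, but a cheaper cover exists.
Choose R2, R9, and R8: together they cover Pine, Maple, Ash, Willow, Elm — every station.
Total annual cost: 11 + 7 + 3 = 21.
No cover costs less than 21.

21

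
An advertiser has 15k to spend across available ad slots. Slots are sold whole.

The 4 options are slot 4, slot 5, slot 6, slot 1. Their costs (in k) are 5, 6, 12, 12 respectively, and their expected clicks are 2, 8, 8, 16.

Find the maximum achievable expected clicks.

slot 1: cost 12 ≤ 15, expected clicks 16.
slot 5: cost 6 ≤ 15, expected clicks 8.
slot 4 + slot 5: cost 5 + 6 = 11 ≤ 15, expected clicks 2 + 8 = 10.
Best is slot 1 with total expected clicks 16.

16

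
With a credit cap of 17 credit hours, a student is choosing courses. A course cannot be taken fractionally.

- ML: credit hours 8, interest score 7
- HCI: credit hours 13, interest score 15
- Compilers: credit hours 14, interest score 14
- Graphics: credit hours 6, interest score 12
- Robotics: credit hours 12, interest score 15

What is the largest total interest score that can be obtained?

This is an integer program with binary decision variables.
Take ML and Graphics: credit hours 8 + 6 = 14 ≤ 17, interest score 7 + 12 = 19.
No other feasible combination does better.

19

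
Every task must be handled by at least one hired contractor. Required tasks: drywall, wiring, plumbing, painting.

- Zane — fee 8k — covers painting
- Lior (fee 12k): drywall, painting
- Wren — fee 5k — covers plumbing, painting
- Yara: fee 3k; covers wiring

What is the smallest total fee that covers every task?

20

Choose Lior, Wren, and Yara: together they cover drywall, wiring, plumbing, painting — every task.
Total fee: 12 + 5 + 3 = 20.
No cover costs less than 20.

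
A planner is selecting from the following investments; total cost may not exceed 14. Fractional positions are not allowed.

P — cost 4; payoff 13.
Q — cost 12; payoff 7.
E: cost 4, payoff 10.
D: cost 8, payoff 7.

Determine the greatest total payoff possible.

P + E: cost 4 + 4 = 8 ≤ 14, payoff 13 + 10 = 23.
P + D: cost 4 + 8 = 12 ≤ 14, payoff 13 + 7 = 20.
Best is P and E with total payoff 23.

23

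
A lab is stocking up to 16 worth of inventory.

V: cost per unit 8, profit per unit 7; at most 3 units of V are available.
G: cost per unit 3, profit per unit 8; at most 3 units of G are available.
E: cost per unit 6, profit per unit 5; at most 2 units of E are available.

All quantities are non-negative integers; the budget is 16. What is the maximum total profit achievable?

G has the best ratio (8/3); taking only G gives at most 3×8 = 24 (stopped by the supply cap of 3).
Mixing does better — 3×G and 1×E: cost 15 ≤ 16, profit 3·8 + 1·5 = 29.

29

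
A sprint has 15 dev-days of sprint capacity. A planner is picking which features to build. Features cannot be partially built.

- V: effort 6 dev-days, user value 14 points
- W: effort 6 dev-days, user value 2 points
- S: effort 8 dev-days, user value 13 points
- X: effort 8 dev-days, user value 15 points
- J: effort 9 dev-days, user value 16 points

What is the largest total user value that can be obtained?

30

Allowing fractional choices, the relaxed optimum would be about 30.8, but features are indivisible.
V + X: effort 6 + 8 = 14 ≤ 15, user value 14 + 15 = 29.
V + J: effort 6 + 9 = 15 ≤ 15, user value 14 + 16 = 30.
V + S: effort 6 + 8 = 14 ≤ 15, user value 14 + 13 = 27.
Best is V and J with total user value 30.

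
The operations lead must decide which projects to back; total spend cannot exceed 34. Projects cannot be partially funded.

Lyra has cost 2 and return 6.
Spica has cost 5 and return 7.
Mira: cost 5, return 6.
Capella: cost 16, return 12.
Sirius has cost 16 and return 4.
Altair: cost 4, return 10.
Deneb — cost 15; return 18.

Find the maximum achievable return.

47

Allowing fractional choices, the relaxed optimum would be about 49.2, but projects are indivisible.
Lyra + Spica + Altair + Deneb: cost 2 + 5 + 4 + 15 = 26 ≤ 34, return 6 + 7 + 10 + 18 = 41.
Spica + Mira + Altair + Deneb: cost 5 + 5 + 4 + 15 = 29 ≤ 34, return 7 + 6 + 10 + 18 = 41.
Lyra + Spica + Mira + Altair + Deneb: cost 2 + 5 + 5 + 4 + 15 = 31 ≤ 34, return 6 + 7 + 6 + 10 + 18 = 47.
Best is Lyra, Spica, Mira, Altair, and Deneb with total return 47.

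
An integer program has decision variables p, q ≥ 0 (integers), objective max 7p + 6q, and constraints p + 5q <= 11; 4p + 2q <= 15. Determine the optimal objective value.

(p,q)=(3,1): 1·3+5·1=8≤11, 4·3+2·1=14≤15, objective 27.
(p,q)=(3,0): 1·3+5·0=3≤11, 4·3+2·0=12≤15, objective 21.
(p,q)=(2,1): 1·2+5·1=7≤11, 4·2+2·1=10≤15, objective 20.
Maximum is 27 at (p,q)=(3,1).

27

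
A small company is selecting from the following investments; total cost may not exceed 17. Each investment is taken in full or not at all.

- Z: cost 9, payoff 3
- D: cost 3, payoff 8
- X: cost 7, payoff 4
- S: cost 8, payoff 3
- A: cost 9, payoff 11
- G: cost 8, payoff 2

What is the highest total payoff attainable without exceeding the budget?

Take D and A: cost 3 + 9 = 12 ≤ 17, payoff 8 + 11 = 19.
No other feasible combination does better.

19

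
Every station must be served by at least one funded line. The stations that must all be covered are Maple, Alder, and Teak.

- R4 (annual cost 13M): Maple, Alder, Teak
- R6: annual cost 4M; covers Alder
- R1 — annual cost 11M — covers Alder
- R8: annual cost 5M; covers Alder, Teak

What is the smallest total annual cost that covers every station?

13

The greedy cost-per-new-station heuristic would pick R8 and R4 for 18, but a cheaper cover exists.
R4 alone covers Maple, Alder, Teak — every station.
Total annual cost: 13.
No cover costs less than 13.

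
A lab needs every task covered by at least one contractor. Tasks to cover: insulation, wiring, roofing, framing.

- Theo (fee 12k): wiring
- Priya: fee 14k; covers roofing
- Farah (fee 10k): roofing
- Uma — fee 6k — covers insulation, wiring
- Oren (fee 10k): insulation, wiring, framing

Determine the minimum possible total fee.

20

The greedy cost-per-new-task heuristic would pick Uma, Farah, and Oren for 26, but a cheaper cover exists.
Choose Farah and Oren: together they cover insulation, wiring, roofing, framing — every task.
Total fee: 10 + 10 = 20.
No cover costs less than 20.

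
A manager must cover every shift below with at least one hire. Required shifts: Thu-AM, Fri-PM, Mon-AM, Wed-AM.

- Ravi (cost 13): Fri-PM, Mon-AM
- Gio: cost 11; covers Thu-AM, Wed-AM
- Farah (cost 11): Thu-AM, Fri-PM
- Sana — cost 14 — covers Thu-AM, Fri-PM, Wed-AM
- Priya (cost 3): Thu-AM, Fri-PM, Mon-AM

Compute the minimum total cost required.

14

Choose Gio and Priya: together they cover Thu-AM, Fri-PM, Mon-AM, Wed-AM — every shift.
Total cost: 11 + 3 = 14.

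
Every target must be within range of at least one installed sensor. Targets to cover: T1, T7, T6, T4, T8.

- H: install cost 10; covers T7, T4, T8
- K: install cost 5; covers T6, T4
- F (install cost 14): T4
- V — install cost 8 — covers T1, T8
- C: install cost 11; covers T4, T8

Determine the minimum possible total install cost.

Choose H, K, and V: together they cover T1, T7, T6, T4, T8 — every target.
Total install cost: 10 + 5 + 8 = 23.
No cover costs less than 23.

23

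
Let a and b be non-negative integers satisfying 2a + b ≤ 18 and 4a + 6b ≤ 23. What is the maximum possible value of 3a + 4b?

(a,b)=(4,1) is feasible, giving 16.
(a,b)=(5,0) is feasible, giving 15.
The best lattice point is (4,1), giving 16.

16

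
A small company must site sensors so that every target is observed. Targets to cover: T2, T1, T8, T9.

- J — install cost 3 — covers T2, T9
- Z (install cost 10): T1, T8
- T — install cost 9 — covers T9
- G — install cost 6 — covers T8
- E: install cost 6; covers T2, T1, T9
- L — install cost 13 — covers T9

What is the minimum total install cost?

The greedy cost-per-new-target heuristic would pick J and Z for 13, but a cheaper cover exists.
Choose G and E: together they cover T2, T1, T8, T9 — every target.
Total install cost: 6 + 6 = 12.
No cover costs less than 12.

12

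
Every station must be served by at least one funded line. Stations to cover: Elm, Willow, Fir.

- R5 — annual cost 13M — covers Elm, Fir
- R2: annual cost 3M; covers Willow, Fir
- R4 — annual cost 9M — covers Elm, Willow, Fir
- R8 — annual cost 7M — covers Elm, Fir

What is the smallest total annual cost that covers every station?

9

The greedy cost-per-new-station heuristic would pick R2 and R8 for 10, but a cheaper cover exists.
R4 alone covers Elm, Willow, Fir — every station.
Total annual cost: 9.
No cover costs less than 9.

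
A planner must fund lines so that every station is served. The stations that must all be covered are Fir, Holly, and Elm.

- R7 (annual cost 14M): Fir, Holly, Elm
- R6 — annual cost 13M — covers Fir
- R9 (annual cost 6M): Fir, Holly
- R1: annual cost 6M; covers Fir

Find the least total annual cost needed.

14

This is an integer covering problem.
The greedy cost-per-new-station heuristic would pick R9 and R7 for 20, but a cheaper cover exists.
R7 alone covers Fir, Holly, Elm — every station.
Total annual cost: 14.
No cover costs less than 14.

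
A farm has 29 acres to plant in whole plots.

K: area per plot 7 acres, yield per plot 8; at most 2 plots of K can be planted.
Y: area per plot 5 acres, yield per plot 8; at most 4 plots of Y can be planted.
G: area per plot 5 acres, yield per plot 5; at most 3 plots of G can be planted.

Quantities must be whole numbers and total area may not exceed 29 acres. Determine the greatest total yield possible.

1×K and 4×Y: area 27 ≤ 29, yield 1·8 + 4·8 = 40.
2×K and 3×Y: area 29 ≤ 29, yield 2·8 + 3·8 = 40.
Best is 40.

40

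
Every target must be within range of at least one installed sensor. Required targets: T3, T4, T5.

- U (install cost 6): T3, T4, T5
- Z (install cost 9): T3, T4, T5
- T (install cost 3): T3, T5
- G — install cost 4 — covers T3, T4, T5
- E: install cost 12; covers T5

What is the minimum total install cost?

G alone covers T3, T4, T5 — every target.
Total install cost: 4.
No cover costs less than 4.

4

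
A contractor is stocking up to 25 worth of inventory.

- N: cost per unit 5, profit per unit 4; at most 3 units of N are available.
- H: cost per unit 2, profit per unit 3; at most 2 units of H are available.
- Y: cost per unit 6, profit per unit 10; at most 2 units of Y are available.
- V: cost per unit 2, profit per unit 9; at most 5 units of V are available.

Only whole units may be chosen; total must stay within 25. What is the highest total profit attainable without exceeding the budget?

68

V has the best ratio (9/2); taking only V gives at most 5×9 = 45 (stopped by the supply cap of 5).
Mixing does better — 1×H, 2×Y, and 5×V: cost 24 ≤ 25, profit 1·3 + 2·10 + 5·9 = 68.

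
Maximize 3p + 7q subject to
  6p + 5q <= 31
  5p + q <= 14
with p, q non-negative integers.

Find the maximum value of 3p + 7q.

The continuous relaxation peaks at (0, 6.2) with value 43.40; rounding to a feasible lattice point costs some objective.
(p,q)=(0,6): 6·0+5·6=30≤31, 5·0+1·6=6≤14, objective 42.
(p,q)=(1,5): 6·1+5·5=31≤31, 5·1+1·5=10≤14, objective 38.
The best lattice point is (0,6), giving 42.

42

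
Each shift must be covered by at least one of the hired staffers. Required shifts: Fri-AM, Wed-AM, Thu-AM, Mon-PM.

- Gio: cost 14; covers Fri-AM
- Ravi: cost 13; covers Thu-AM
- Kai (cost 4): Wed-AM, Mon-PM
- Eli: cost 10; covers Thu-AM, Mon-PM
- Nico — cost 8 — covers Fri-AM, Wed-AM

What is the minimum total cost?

The greedy cost-per-new-shift heuristic would pick Kai, Nico, and Eli for 22, but a cheaper cover exists.
Choose Eli and Nico: together they cover Fri-AM, Wed-AM, Thu-AM, Mon-PM — every shift.
Total cost: 10 + 8 = 18.
No cover costs less than 18.

18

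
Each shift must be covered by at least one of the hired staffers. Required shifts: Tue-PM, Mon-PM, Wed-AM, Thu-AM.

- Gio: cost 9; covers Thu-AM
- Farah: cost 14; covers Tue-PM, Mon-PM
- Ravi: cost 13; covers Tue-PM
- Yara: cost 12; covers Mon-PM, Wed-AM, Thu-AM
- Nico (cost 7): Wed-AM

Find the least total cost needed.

Choose Ravi and Yara: together they cover Tue-PM, Mon-PM, Wed-AM, Thu-AM — every shift.
Total cost: 13 + 12 = 25.
No cover costs less than 25.

25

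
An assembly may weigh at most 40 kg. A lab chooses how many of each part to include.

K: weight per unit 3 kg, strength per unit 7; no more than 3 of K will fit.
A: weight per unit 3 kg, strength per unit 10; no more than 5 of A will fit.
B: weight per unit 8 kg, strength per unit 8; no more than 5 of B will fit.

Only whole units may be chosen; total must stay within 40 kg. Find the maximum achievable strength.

A has the best ratio (10/3); taking only A gives at most 5×10 = 50 (stopped by the supply cap of 5).
Mixing does better — 3×K, 5×A, and 2×B: weight 40 ≤ 40, strength 3·7 + 5·10 + 2·8 = 87.

87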